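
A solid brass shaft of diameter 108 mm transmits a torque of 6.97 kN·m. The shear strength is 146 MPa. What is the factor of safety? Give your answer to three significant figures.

τ = 16T/(πd³) = 16×6970000/(π×108³) = 28.18 MPa.
n = τ_limit/τ = 146/28.18 = 5.181.

n = 5.18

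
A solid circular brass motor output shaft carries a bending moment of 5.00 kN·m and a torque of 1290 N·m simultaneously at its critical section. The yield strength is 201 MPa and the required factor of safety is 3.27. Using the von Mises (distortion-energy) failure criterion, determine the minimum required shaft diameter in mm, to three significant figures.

d = 94.7 mm

σ_allow = σ_y/n = 201/3.27 = 61.47 MPa.
For a solid shaft σ_b = 32M/(πd³) and τ = 16T/(πd³), so the von Mises stress is σ' = (16/πd³)·√(4M²+3T²).
√(4M²+3T²) = √(4×(5.000×10^6)² + 3×(1.290×10^6)²) = 1.025×10^7 N·mm.
d³ = 16×1.025×10^7/(π×61.47) = 849000 mm³.
d = 94.69 mm.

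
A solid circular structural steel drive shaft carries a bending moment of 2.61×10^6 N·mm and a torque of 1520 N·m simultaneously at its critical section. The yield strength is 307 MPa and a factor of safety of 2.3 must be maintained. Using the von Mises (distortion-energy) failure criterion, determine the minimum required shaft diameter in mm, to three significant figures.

d = 60.6 mm

σ_allow = σ_y/n = 307/2.3 = 133.5 MPa.
For a solid shaft σ_b = 32M/(πd³) and τ = 16T/(πd³), so the von Mises stress is σ' = (16/πd³)·√(4M²+3T²).
√(4M²+3T²) = √(4×(2.610×10^6)² + 3×(1.520×10^6)²) = 5.846×10^6 N·mm.
d³ = 16×5.846×10^6/(π×133.5) = 223100 mm³.
d = 60.65 mm.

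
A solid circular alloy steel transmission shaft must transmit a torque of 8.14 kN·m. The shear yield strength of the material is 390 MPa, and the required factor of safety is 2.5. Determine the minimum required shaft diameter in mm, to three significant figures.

Allowable shear stress τ_allow = 390/2.5 = 156.0 MPa.
For a solid shaft τ = 16T/(πd³), so d³ = 16T/(π τ_allow) = 16×8140000/(π×156.0) = 265700 mm³.
d = (265700)^(1/3) = 64.29 mm.

d = 64.3 mm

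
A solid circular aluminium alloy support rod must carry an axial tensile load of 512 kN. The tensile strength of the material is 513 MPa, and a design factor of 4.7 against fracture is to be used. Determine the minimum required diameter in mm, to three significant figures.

Allowable stress σ_allow = 513/4.7 = 109.1 MPa.
Required area A = F/σ_allow = 512000/109.1 = 4691 mm².
A = πd²/4 → d = √(4A/π) = 77.28 mm.

d = 77.3 mm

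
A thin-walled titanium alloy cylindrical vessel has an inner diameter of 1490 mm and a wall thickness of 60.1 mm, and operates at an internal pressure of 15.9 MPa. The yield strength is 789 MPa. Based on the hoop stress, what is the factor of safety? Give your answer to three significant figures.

σ_h = pD/(2t) = 15.9×1490/(2×60.1) = 197.1 MPa.
n = 789/197.1 = 4.003.

n = 4.00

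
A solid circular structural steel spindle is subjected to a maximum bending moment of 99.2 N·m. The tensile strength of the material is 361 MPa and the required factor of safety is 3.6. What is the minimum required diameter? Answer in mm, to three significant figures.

d = 21.6 mm

σ_allow = 361/3.6 = 100.3 MPa.
For a solid circular section σ = 32M/(πd³), so d³ = 32M/(π σ_allow) = 32×99200/(π×100.3) = 10080 mm³.
d = 21.60 mm.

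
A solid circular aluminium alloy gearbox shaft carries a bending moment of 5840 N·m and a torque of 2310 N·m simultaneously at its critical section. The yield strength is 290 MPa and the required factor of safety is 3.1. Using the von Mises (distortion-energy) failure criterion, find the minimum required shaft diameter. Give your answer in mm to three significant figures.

d = 87.6 mm

σ_allow = σ_y/n = 290/3.1 = 93.55 MPa.
For a solid shaft σ_b = 32M/(πd³) and τ = 16T/(πd³), so the von Mises stress is σ' = (16/πd³)·√(4M²+3T²).
√(4M²+3T²) = √(4×(5.840×10^6)² + 3×(2.310×10^6)²) = 1.235×10^7 N·mm.
d³ = 16×1.235×10^7/(π×93.55) = 672200 mm³.
d = 87.60 mm.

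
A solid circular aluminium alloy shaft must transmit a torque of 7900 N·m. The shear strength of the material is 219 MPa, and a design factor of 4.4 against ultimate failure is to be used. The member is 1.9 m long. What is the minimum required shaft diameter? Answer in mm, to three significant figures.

d = 93.2 mm

Allowable shear stress τ_allow = 219/4.4 = 49.77 MPa.
For a solid shaft τ = 16T/(πd³), so d³ = 16T/(π τ_allow) = 16×7900000/(π×49.77) = 808400 mm³.
d = (808400)^(1/3) = 93.15 mm.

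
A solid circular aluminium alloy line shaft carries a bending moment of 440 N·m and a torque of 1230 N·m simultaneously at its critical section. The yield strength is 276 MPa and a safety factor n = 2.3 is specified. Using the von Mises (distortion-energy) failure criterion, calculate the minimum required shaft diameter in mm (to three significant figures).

σ_allow = σ_y/n = 276/2.3 = 120.0 MPa.
For a solid shaft σ_b = 32M/(πd³) and τ = 16T/(πd³), so the von Mises stress is σ' = (16/πd³)·√(4M²+3T²).
√(4M²+3T²) = √(4×(440000)² + 3×(1.230×10^6)²) = 2.305×10^6 N·mm.
d³ = 16×2.305×10^6/(π×120.0) = 97830 mm³.
d = 46.08 mm.

d = 46.1 mm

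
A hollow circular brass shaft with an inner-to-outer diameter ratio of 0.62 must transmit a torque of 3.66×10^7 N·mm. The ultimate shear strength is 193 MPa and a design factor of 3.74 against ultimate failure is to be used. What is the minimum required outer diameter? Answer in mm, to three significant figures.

d_o = 162 mm

τ_allow = 193/3.74 = 51.60 MPa.
For a hollow shaft τ = 16T/[πd_o³(1−k⁴)] with k = 0.62, so 1−k⁴ = 0.8522.
d_o³ = 16T/[π τ_allow (1−k⁴)] = 16×3.6600×10^7/(π×51.60×0.8522) = 4.238×10^6 mm³.
d_o = 161.8 mm.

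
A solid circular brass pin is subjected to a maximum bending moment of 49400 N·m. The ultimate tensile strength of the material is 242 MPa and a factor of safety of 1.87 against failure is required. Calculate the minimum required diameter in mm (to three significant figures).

σ_allow = 242/1.87 = 129.4 MPa.
For a solid circular section σ = 32M/(πd³), so d³ = 32M/(π σ_allow) = 32×4.9400×10^7/(π×129.4) = 3.888×10^6 mm³.
d = 157.2 mm.

d = 157 mm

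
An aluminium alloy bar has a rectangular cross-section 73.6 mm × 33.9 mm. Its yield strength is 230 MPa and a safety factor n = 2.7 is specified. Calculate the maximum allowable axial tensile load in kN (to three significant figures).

σ_allow = 230/2.7 = 85.19 MPa.
A = 73.6×33.9 = 2495 mm².
F_allow = σ_allow × A = 85.19×2495 = 212500 N.

F_allow = 213 kN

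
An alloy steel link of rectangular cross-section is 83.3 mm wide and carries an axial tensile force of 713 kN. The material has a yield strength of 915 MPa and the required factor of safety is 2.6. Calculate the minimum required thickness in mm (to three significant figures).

t = 24.3 mm

σ_allow = 915/2.6 = 351.9 MPa.
Required area A = F/σ_allow = 713000/351.9 = 2026 mm².
t = A/w = 2026/83.3 = 24.32 mm.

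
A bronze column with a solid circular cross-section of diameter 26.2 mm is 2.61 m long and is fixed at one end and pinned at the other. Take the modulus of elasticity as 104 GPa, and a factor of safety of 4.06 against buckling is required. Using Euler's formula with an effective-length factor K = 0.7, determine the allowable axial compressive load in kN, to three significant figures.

P_allow = 1.75 kN

I = πd⁴/64 = π×26.2⁴/64 = 23130 mm⁴.
Effective length L_e = KL = 0.7×2.61 m = 1827 mm.
Euler critical load P_cr = π²EI/L_e² = π²×104000×23130/1827² = 7113 N.
P_allow = P_cr/n = 7113/4.06 = 1752 N.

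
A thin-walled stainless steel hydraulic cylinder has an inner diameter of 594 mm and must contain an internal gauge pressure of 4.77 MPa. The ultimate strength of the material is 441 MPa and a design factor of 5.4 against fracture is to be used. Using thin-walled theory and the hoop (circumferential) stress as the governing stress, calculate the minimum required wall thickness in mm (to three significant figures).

σ_allow = 441/5.4 = 81.67 MPa.
Hoop stress σ_h = pD/(2t), so t = pD/(2σ_allow) = 4.77×594/(2×81.67) = 17.35 mm.

t = 17.3 mm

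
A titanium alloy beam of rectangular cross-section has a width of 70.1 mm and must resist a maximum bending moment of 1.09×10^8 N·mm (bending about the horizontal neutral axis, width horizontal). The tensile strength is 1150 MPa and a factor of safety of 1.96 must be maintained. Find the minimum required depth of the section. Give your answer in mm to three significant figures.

σ_allow = 1150/1.96 = 586.7 MPa.
For a rectangular section σ = 6M/(bh²), so h² = 6M/(b σ_allow) = 6×1.0900×10^8/(70.1×586.7) = 15900 mm².
h = 126.1 mm.

h = 126 mm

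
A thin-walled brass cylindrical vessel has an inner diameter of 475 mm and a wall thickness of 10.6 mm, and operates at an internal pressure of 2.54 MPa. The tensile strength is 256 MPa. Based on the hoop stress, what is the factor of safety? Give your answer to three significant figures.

σ_h = pD/(2t) = 2.54×475/(2×10.6) = 56.91 MPa.
n = 256/56.91 = 4.498.

n = 4.50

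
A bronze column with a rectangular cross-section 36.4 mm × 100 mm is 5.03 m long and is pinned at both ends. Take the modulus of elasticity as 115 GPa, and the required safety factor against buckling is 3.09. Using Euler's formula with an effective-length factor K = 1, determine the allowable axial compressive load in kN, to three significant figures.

P_allow = 5.83 kN

Buckling occurs about the weak axis: I_min = h·b³/12 = 100×36.4³/12 = 401900 mm⁴ (b = 36.4 mm is the smaller dimension).
Effective length L_e = KL = 1×5.03 m = 5030 mm.
Euler critical load P_cr = π²EI/L_e² = π²×115000×401900/5030² = 18030 N.
P_allow = P_cr/n = 18030/3.09 = 5835 N.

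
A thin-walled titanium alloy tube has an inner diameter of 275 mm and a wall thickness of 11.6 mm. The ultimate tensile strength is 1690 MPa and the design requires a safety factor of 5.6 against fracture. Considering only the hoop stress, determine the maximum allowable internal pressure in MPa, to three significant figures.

σ_allow = 1690/5.6 = 301.8 MPa.
σ_h = pD/(2t) → p_allow = 2σ_allow t/D = 2×301.8×11.6/275 = 25.46 MPa.

p_allow = 25.5 MPa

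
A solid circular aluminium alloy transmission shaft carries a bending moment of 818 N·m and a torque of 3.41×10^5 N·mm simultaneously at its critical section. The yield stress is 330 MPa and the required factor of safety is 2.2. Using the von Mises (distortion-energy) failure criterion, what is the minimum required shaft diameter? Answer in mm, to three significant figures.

σ_allow = σ_y/n = 330/2.2 = 150.0 MPa.
For a solid shaft σ_b = 32M/(πd³) and τ = 16T/(πd³), so the von Mises stress is σ' = (16/πd³)·√(4M²+3T²).
√(4M²+3T²) = √(4×(818000)² + 3×(341000)²) = 1.739×10^6 N·mm.
d³ = 16×1.739×10^6/(π×150.0) = 59060 mm³.
d = 38.94 mm.

d = 38.9 mm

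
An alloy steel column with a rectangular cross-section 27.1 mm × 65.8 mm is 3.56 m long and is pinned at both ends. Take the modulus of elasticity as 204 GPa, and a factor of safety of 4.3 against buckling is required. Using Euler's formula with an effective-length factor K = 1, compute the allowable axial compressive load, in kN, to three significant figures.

P_allow = 4.03 kN

Buckling occurs about the weak axis: I_min = h·b³/12 = 65.8×27.1³/12 = 109100 mm⁴ (b = 27.1 mm is the smaller dimension).
Effective length L_e = KL = 1×3.56 m = 3560 mm.
Euler critical load P_cr = π²EI/L_e² = π²×204000×109100/3560² = 17340 N.
P_allow = P_cr/n = 17340/4.3 = 4032 N.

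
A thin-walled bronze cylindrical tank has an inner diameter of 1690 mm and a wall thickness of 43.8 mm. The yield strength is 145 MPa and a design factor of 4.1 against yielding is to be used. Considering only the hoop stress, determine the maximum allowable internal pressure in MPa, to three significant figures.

p_allow = 1.83 MPa

σ_allow = 145/4.1 = 35.37 MPa.
σ_h = pD/(2t) → p_allow = 2σ_allow t/D = 2×35.37×43.8/1690 = 1.833 MPa.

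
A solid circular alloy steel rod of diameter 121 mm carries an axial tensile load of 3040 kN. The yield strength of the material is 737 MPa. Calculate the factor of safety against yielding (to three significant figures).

A = πd²/4 = 11500 mm².
σ = F/A = 3040000/11500 = 264.4 MPa.
n = 737/264.4 = 2.788.

n = 2.79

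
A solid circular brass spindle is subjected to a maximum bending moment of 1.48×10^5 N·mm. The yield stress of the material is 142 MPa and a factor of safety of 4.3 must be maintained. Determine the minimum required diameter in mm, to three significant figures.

σ_allow = 142/4.3 = 33.02 MPa.
For a solid circular section σ = 32M/(πd³), so d³ = 32M/(π σ_allow) = 32×148000/(π×33.02) = 45650 mm³.
d = 35.74 mm.

d = 35.7 mm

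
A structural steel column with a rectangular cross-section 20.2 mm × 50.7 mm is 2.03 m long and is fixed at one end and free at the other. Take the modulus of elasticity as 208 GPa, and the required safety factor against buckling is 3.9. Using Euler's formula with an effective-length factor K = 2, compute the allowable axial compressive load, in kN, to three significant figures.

Buckling occurs about the weak axis: I_min = h·b³/12 = 50.7×20.2³/12 = 34820 mm⁴ (b = 20.2 mm is the smaller dimension).
Effective length L_e = KL = 2×2.03 m = 4060 mm.
Euler critical load P_cr = π²EI/L_e² = π²×208000×34820/4060² = 4337 N.
P_allow = P_cr/n = 4337/3.9 = 1112 N.

P_allow = 1.11 kN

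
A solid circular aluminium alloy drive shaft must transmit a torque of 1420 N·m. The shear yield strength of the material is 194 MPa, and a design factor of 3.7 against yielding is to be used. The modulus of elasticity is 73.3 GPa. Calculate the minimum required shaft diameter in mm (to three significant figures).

Allowable shear stress τ_allow = 194/3.7 = 52.43 MPa.
For a solid shaft τ = 16T/(πd³), so d³ = 16T/(π τ_allow) = 16×1420000/(π×52.43) = 137900 mm³.
d = (137900)^(1/3) = 51.67 mm.

d = 51.7 mm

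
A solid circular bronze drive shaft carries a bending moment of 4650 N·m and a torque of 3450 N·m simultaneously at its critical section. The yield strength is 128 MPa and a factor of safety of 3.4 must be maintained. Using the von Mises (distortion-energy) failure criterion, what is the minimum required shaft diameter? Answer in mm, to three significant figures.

d = 114 mm

σ_allow = σ_y/n = 128/3.4 = 37.65 MPa.
For a solid shaft σ_b = 32M/(πd³) and τ = 16T/(πd³), so the von Mises stress is σ' = (16/πd³)·√(4M²+3T²).
√(4M²+3T²) = √(4×(4.650×10^6)² + 3×(3.450×10^6)²) = 1.105×10^7 N·mm.
d³ = 16×1.105×10^7/(π×37.65) = 1.495×10^6 mm³.
d = 114.4 mm.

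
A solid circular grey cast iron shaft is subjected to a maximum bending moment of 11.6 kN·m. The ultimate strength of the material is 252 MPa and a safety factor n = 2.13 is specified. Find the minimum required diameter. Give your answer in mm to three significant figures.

σ_allow = 252/2.13 = 118.3 MPa.
For a solid circular section σ = 32M/(πd³), so d³ = 32M/(π σ_allow) = 32×1.1600×10^7/(π×118.3) = 998700 mm³.
d = 99.96 mm.

d = 100 mm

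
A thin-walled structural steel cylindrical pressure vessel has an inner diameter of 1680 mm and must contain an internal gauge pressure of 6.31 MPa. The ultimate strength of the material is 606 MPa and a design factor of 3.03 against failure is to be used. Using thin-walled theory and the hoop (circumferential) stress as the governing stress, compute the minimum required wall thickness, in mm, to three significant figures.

σ_allow = 606/3.03 = 200.0 MPa.
Hoop stress σ_h = pD/(2t), so t = pD/(2σ_allow) = 6.31×1680/(2×200.0) = 26.50 mm.

t = 26.5 mm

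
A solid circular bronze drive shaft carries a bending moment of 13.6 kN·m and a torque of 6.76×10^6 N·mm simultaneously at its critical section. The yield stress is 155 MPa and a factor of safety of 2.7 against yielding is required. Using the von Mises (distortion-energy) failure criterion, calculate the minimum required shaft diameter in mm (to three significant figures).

d = 138 mm

σ_allow = σ_y/n = 155/2.7 = 57.41 MPa.
For a solid shaft σ_b = 32M/(πd³) and τ = 16T/(πd³), so the von Mises stress is σ' = (16/πd³)·√(4M²+3T²).
√(4M²+3T²) = √(4×(1.360×10^7)² + 3×(6.760×10^6)²) = 2.961×10^7 N·mm.
d³ = 16×2.961×10^7/(π×57.41) = 2.627×10^6 mm³.
d = 138.0 mm.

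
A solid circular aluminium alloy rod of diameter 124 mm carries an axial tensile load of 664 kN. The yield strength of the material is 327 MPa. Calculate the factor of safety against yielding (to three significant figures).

A = πd²/4 = 12080 mm².
σ = F/A = 664000/12080 = 54.98 MPa.
n = 327/54.98 = 5.947.

n = 5.95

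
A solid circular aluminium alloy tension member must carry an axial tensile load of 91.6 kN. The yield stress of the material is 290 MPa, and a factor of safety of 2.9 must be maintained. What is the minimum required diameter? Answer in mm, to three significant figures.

d = 34.2 mm

Allowable stress σ_allow = 290/2.9 = 100.0 MPa.
Required area A = F/σ_allow = 91600/100.0 = 916.0 mm².
A = πd²/4 → d = √(4A/π) = 34.15 mm.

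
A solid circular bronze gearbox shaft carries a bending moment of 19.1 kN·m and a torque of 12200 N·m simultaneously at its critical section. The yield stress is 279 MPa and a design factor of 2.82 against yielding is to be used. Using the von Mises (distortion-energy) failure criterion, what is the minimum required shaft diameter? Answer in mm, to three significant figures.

σ_allow = σ_y/n = 279/2.82 = 98.94 MPa.
For a solid shaft σ_b = 32M/(πd³) and τ = 16T/(πd³), so the von Mises stress is σ' = (16/πd³)·√(4M²+3T²).
√(4M²+3T²) = √(4×(1.910×10^7)² + 3×(1.220×10^7)²) = 4.366×10^7 N·mm.
d³ = 16×4.366×10^7/(π×98.94) = 2.247×10^6 mm³.
d = 131.0 mm.

d = 131 mm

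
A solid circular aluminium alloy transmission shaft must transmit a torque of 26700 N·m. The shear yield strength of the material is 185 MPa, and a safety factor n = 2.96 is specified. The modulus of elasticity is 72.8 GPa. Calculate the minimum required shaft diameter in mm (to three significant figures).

Allowable shear stress τ_allow = 185/2.96 = 62.50 MPa.
For a solid shaft τ = 16T/(πd³), so d³ = 16T/(π τ_allow) = 16×2.6700×10^7/(π×62.50) = 2.176×10^6 mm³.
d = (2.176×10^6)^(1/3) = 129.6 mm.

d = 130 mm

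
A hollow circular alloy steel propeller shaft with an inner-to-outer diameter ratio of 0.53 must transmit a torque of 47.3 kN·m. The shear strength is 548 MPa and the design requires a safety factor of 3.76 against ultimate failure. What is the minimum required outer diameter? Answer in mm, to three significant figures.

d_o = 122 mm

τ_allow = 548/3.76 = 145.7 MPa.
For a hollow shaft τ = 16T/[πd_o³(1−k⁴)] with k = 0.53, so 1−k⁴ = 0.9211.
d_o³ = 16T/[π τ_allow (1−k⁴)] = 16×4.7300×10^7/(π×145.7×0.9211) = 1.794×10^6 mm³.
d_o = 121.5 mm.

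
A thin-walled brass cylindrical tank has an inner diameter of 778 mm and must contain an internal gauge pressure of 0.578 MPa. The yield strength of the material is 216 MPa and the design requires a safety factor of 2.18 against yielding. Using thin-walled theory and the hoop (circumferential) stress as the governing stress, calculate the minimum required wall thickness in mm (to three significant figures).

σ_allow = 216/2.18 = 99.08 MPa.
Hoop stress σ_h = pD/(2t), so t = pD/(2σ_allow) = 0.578×778/(2×99.08) = 2.269 mm.

t = 2.27 mm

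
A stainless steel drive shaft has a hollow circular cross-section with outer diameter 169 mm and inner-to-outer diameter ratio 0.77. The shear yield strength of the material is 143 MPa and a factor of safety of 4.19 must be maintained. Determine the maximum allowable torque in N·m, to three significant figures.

T_allow = 21000 N·m

τ_allow = 143/4.19 = 34.13 MPa.
For a hollow shaft T_allow = τ_allow·πd_o³(1−k⁴)/16 with 1−k⁴ = 0.6485, so πd_o³(1−k⁴)/16 = 614600 mm³.
T_allow = 34.13×614600 = 2.097×10^7 N·mm = 20970 N·m.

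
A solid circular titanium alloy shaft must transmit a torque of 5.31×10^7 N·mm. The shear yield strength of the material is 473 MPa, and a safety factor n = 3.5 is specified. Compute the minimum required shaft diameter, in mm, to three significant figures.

d = 126 mm

Allowable shear stress τ_allow = 473/3.5 = 135.1 MPa.
For a solid shaft τ = 16T/(πd³), so d³ = 16T/(π τ_allow) = 16×5.3100×10^7/(π×135.1) = 2.001×10^6 mm³.
d = (2.001×10^6)^(1/3) = 126.0 mm.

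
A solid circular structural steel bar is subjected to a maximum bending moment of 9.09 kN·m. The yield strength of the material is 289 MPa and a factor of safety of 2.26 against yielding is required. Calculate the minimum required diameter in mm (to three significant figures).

σ_allow = 289/2.26 = 127.9 MPa.
For a solid circular section σ = 32M/(πd³), so d³ = 32M/(π σ_allow) = 32×9090000/(π×127.9) = 724100 mm³.
d = 89.80 mm.

d = 89.8 mm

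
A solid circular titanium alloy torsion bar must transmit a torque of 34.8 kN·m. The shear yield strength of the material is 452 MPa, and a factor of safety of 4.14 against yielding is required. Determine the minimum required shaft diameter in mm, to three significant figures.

Allowable shear stress τ_allow = 452/4.14 = 109.2 MPa.
For a solid shaft τ = 16T/(πd³), so d³ = 16T/(π τ_allow) = 16×3.4800×10^7/(π×109.2) = 1.623×10^6 mm³.
d = (1.623×10^6)^(1/3) = 117.5 mm.

d = 118 mm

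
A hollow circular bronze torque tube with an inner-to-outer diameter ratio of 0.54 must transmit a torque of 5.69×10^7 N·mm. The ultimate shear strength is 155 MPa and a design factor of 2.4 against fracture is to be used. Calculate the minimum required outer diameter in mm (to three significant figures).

τ_allow = 155/2.4 = 64.58 MPa.
For a hollow shaft τ = 16T/[πd_o³(1−k⁴)] with k = 0.54, so 1−k⁴ = 0.9150.
d_o³ = 16T/[π τ_allow (1−k⁴)] = 16×5.6900×10^7/(π×64.58×0.9150) = 4.904×10^6 mm³.
d_o = 169.9 mm.

d_o = 170 mm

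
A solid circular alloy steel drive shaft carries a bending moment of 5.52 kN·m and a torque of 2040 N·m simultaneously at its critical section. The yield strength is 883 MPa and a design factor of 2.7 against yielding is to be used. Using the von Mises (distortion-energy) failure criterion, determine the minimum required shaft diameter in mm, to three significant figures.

σ_allow = σ_y/n = 883/2.7 = 327.0 MPa.
For a solid shaft σ_b = 32M/(πd³) and τ = 16T/(πd³), so the von Mises stress is σ' = (16/πd³)·√(4M²+3T²).
√(4M²+3T²) = √(4×(5.520×10^6)² + 3×(2.040×10^6)²) = 1.159×10^7 N·mm.
d³ = 16×1.159×10^7/(π×327.0) = 180500 mm³.
d = 56.52 mm.

d = 56.5 mm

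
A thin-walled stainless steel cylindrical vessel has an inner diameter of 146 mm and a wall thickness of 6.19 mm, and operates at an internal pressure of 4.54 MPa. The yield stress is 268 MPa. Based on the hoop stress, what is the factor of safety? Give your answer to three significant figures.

σ_h = pD/(2t) = 4.54×146/(2×6.19) = 53.54 MPa.
n = 268/53.54 = 5.005.

n = 5.01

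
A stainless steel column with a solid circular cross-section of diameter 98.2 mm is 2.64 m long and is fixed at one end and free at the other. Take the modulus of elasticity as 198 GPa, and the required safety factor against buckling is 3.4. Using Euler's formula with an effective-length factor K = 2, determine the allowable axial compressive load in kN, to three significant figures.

P_allow = 94.1 kN

I = πd⁴/64 = π×98.2⁴/64 = 4.565×10^6 mm⁴.
Effective length L_e = KL = 2×2.64 m = 5280 mm.
Euler critical load P_cr = π²EI/L_e² = π²×198000×4.565×10^6/5280² = 320000 N.
P_allow = P_cr/n = 320000/3.4 = 94110 N.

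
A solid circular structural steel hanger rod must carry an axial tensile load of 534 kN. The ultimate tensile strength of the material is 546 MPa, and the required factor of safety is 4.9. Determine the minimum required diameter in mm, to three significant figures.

d = 78.1 mm

Allowable stress σ_allow = 546/4.9 = 111.4 MPa.
Required area A = F/σ_allow = 534000/111.4 = 4792 mm².
A = πd²/4 → d = √(4A/π) = 78.11 mm.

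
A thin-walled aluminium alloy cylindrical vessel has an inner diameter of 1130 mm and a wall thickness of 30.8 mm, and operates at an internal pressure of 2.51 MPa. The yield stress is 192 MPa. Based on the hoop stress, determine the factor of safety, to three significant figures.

σ_h = pD/(2t) = 2.51×1130/(2×30.8) = 46.04 MPa.
n = 192/46.04 = 4.170.

n = 4.17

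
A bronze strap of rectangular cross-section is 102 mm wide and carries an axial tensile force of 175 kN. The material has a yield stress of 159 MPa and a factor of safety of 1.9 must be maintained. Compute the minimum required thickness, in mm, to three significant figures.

σ_allow = 159/1.9 = 83.68 MPa.
Required area A = F/σ_allow = 175000/83.68 = 2091 mm².
t = A/w = 2091/102 = 20.50 mm.

t = 20.5 mm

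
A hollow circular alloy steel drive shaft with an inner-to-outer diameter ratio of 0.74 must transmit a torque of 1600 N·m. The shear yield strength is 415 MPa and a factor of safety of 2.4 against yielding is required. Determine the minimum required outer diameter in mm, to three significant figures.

d_o = 40.7 mm

τ_allow = 415/2.4 = 172.9 MPa.
For a hollow shaft τ = 16T/[πd_o³(1−k⁴)] with k = 0.74, so 1−k⁴ = 0.7001.
d_o³ = 16T/[π τ_allow (1−k⁴)] = 16×1600000/(π×172.9×0.7001) = 67310 mm³.
d_o = 40.68 mm.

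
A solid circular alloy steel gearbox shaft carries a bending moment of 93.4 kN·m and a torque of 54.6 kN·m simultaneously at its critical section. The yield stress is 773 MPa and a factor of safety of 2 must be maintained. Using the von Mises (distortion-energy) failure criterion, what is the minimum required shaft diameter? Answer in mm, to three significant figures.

σ_allow = σ_y/n = 773/2 = 386.5 MPa.
For a solid shaft σ_b = 32M/(πd³) and τ = 16T/(πd³), so the von Mises stress is σ' = (16/πd³)·√(4M²+3T²).
√(4M²+3T²) = √(4×(9.340×10^7)² + 3×(5.460×10^7)²) = 2.094×10^8 N·mm.
d³ = 16×2.094×10^8/(π×386.5) = 2.759×10^6 mm³.
d = 140.3 mm.

d = 140 mm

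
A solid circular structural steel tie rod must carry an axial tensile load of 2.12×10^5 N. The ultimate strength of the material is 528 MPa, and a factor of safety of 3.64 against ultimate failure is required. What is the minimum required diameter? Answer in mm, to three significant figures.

d = 43.1 mm

Allowable stress σ_allow = 528/3.64 = 145.1 MPa.
Required area A = F/σ_allow = 212000/145.1 = 1462 mm².
A = πd²/4 → d = √(4A/π) = 43.14 mm.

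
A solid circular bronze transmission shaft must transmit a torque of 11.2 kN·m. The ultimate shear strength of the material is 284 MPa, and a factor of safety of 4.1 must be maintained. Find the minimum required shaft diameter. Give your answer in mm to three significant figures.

d = 93.7 mm

Allowable shear stress τ_allow = 284/4.1 = 69.27 MPa.
For a solid shaft τ = 16T/(πd³), so d³ = 16T/(π τ_allow) = 16×1.1200×10^7/(π×69.27) = 823500 mm³.
d = (823500)^(1/3) = 93.73 mm.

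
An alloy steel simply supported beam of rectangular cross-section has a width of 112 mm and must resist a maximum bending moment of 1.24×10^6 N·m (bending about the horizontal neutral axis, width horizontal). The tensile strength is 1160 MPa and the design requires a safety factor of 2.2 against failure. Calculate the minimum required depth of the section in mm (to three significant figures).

σ_allow = 1160/2.2 = 527.3 MPa.
For a rectangular section σ = 6M/(bh²), so h² = 6M/(b σ_allow) = 6×1.2400×10^9/(112×527.3) = 126000 mm².
h = 354.9 mm.

h = 355 mm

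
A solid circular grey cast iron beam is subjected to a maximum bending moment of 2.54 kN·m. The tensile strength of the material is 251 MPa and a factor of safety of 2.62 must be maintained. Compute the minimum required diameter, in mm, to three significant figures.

σ_allow = 251/2.62 = 95.80 MPa.
For a solid circular section σ = 32M/(πd³), so d³ = 32M/(π σ_allow) = 32×2540000/(π×95.80) = 270100 mm³.
d = 64.64 mm.

d = 64.6 mm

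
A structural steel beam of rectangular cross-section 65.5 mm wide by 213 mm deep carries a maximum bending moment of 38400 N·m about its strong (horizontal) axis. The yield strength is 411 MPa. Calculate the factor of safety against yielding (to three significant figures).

n = 5.30

Section modulus S = bh²/6 = 65.5×213²/6 = 495300 mm³.
σ = M/S = 3.8400×10^7/495300 = 77.53 MPa.
n = 411/77.53 = 5.301.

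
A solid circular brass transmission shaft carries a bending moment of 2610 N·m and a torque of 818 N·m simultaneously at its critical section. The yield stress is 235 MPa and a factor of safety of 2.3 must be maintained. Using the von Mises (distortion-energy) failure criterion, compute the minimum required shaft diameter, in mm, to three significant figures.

d = 64.6 mm

σ_allow = σ_y/n = 235/2.3 = 102.2 MPa.
For a solid shaft σ_b = 32M/(πd³) and τ = 16T/(πd³), so the von Mises stress is σ' = (16/πd³)·√(4M²+3T²).
√(4M²+3T²) = √(4×(2.610×10^6)² + 3×(818000)²) = 5.409×10^6 N·mm.
d³ = 16×5.409×10^6/(π×102.2) = 269600 mm³.
d = 64.60 mm.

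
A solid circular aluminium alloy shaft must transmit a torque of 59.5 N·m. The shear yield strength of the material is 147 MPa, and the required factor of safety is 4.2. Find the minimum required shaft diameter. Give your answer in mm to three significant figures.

d = 20.5 mm

Allowable shear stress τ_allow = 147/4.2 = 35.00 MPa.
For a solid shaft τ = 16T/(πd³), so d³ = 16T/(π τ_allow) = 16×59500/(π×35.00) = 8658 mm³.
d = (8658)^(1/3) = 20.53 mm.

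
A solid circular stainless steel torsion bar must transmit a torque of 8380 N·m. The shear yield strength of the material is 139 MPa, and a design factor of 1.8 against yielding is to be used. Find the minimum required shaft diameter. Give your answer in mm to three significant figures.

d = 82.1 mm

Allowable shear stress τ_allow = 139/1.8 = 77.22 MPa.
For a solid shaft τ = 16T/(πd³), so d³ = 16T/(π τ_allow) = 16×8380000/(π×77.22) = 552700 mm³.
d = (552700)^(1/3) = 82.06 mm.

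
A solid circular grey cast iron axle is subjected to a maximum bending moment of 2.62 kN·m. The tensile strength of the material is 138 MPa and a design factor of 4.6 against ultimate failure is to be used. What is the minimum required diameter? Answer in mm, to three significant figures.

d = 96.2 mm

σ_allow = 138/4.6 = 30.00 MPa.
For a solid circular section σ = 32M/(πd³), so d³ = 32M/(π σ_allow) = 32×2620000/(π×30.00) = 889600 mm³.
d = 96.17 mm.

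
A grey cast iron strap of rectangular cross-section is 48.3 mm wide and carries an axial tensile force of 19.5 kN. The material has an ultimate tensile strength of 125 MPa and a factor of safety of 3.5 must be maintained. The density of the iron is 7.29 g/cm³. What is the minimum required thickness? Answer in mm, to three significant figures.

σ_allow = 125/3.5 = 35.71 MPa.
Required area A = F/σ_allow = 19500/35.71 = 546.0 mm².
t = A/w = 546.0/48.3 = 11.30 mm.

t = 11.3 mm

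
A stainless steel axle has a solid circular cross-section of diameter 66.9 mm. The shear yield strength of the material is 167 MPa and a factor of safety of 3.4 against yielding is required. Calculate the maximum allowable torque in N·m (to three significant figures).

T_allow = 2890 N·m

τ_allow = 167/3.4 = 49.12 MPa.
For a solid shaft T_allow = τ_allow·πd³/16; πd³/16 = π×66.9³/16 = 58790 mm³.
T_allow = 49.12×58790 = 2.888×10^6 N·mm = 2888 N·m.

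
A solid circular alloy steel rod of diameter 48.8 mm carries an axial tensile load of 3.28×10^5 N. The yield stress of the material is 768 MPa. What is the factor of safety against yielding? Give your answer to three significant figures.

A = πd²/4 = 1870 mm².
σ = F/A = 328000/1870 = 175.4 MPa.
n = 768/175.4 = 4.379.

n = 4.38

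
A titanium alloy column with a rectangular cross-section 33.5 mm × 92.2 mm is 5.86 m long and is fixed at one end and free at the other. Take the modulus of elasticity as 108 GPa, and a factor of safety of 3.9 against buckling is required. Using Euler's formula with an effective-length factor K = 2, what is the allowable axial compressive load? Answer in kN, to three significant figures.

Buckling occurs about the weak axis: I_min = h·b³/12 = 92.2×33.5³/12 = 288900 mm⁴ (b = 33.5 mm is the smaller dimension).
Effective length L_e = KL = 2×5.86 m = 11720 mm.
Euler critical load P_cr = π²EI/L_e² = π²×108000×288900/11720² = 2242 N.
P_allow = P_cr/n = 2242/3.9 = 574.8 N.

P_allow = 0.575 kN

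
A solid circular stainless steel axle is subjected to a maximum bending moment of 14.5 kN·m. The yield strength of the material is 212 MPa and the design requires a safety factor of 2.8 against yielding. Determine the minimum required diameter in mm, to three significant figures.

d = 125 mm

σ_allow = 212/2.8 = 75.71 MPa.
For a solid circular section σ = 32M/(πd³), so d³ = 32M/(π σ_allow) = 32×1.4500×10^7/(π×75.71) = 1.951×10^6 mm³.
d = 124.9 mm.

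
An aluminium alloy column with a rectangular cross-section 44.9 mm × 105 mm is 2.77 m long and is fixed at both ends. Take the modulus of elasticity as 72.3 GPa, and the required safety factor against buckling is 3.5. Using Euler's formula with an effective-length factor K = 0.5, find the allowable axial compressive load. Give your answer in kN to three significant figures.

Buckling occurs about the weak axis: I_min = h·b³/12 = 105×44.9³/12 = 792000 mm⁴ (b = 44.9 mm is the smaller dimension).
Effective length L_e = KL = 0.5×2.77 m = 1385 mm.
Euler critical load P_cr = π²EI/L_e² = π²×72300×792000/1385² = 294600 N.
P_allow = P_cr/n = 294600/3.5 = 84180 N.

P_allow = 84.2 kN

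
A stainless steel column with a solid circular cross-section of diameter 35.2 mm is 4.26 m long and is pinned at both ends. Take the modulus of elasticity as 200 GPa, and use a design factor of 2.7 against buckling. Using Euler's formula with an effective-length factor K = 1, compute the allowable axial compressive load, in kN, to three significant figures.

P_allow = 3.04 kN

I = πd⁴/64 = π×35.2⁴/64 = 75360 mm⁴.
Effective length L_e = KL = 1×4.26 m = 4260 mm.
Euler critical load P_cr = π²EI/L_e² = π²×200000×75360/4260² = 8197 N.
P_allow = P_cr/n = 8197/2.7 = 3036 N.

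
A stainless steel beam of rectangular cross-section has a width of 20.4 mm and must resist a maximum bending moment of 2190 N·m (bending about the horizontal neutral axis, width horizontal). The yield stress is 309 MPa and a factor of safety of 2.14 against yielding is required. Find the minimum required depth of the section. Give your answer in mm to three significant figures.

σ_allow = 309/2.14 = 144.4 MPa.
For a rectangular section σ = 6M/(bh²), so h² = 6M/(b σ_allow) = 6×2190000/(20.4×144.4) = 4461 mm².
h = 66.79 mm.

h = 66.8 mm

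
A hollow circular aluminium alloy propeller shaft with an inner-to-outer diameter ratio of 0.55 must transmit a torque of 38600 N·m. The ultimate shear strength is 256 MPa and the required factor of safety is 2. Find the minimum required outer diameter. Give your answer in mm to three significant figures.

d_o = 119 mm

τ_allow = 256/2 = 128.0 MPa.
For a hollow shaft τ = 16T/[πd_o³(1−k⁴)] with k = 0.55, so 1−k⁴ = 0.9085.
d_o³ = 16T/[π τ_allow (1−k⁴)] = 16×3.8600×10^7/(π×128.0×0.9085) = 1.691×10^6 mm³.
d_o = 119.1 mm.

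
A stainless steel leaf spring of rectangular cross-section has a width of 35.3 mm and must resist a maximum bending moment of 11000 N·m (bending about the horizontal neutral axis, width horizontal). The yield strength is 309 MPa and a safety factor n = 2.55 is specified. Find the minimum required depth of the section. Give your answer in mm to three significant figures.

σ_allow = 309/2.55 = 121.2 MPa.
For a rectangular section σ = 6M/(bh²), so h² = 6M/(b σ_allow) = 6×1.1000×10^7/(35.3×121.2) = 15430 mm².
h = 124.2 mm.

h = 124 mm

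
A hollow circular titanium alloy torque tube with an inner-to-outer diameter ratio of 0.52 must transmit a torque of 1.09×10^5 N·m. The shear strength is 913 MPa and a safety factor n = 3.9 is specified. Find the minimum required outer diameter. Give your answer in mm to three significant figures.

d_o = 137 mm

τ_allow = 913/3.9 = 234.1 MPa.
For a hollow shaft τ = 16T/[πd_o³(1−k⁴)] with k = 0.52, so 1−k⁴ = 0.9269.
d_o³ = 16T/[π τ_allow (1−k⁴)] = 16×1.0900×10^8/(π×234.1×0.9269) = 2.558×10^6 mm³.
d_o = 136.8 mm.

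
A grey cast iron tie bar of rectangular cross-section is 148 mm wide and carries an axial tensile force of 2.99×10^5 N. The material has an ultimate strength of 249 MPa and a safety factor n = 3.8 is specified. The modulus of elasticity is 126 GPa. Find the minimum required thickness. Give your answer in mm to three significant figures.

σ_allow = 249/3.8 = 65.53 MPa.
Required area A = F/σ_allow = 299000/65.53 = 4563 mm².
t = A/w = 4563/148 = 30.83 mm.

t = 30.8 mm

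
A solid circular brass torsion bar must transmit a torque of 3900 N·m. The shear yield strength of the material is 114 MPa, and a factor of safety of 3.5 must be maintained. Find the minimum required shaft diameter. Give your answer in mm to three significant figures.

Allowable shear stress τ_allow = 114/3.5 = 32.57 MPa.
For a solid shaft τ = 16T/(πd³), so d³ = 16T/(π τ_allow) = 16×3900000/(π×32.57) = 609800 mm³.
d = (609800)^(1/3) = 84.80 mm.

d = 84.8 mm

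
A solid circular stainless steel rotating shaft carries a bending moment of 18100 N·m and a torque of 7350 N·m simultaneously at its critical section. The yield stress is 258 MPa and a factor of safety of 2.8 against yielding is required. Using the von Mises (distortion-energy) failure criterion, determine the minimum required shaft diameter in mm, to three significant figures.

σ_allow = σ_y/n = 258/2.8 = 92.14 MPa.
For a solid shaft σ_b = 32M/(πd³) and τ = 16T/(πd³), so the von Mises stress is σ' = (16/πd³)·√(4M²+3T²).
√(4M²+3T²) = √(4×(1.810×10^7)² + 3×(7.350×10^6)²) = 3.837×10^7 N·mm.
d³ = 16×3.837×10^7/(π×92.14) = 2.121×10^6 mm³.
d = 128.5 mm.

d = 128 mm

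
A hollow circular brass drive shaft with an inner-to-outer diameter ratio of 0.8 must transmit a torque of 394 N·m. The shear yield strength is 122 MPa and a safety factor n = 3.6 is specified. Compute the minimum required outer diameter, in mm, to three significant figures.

d_o = 46.5 mm

τ_allow = 122/3.6 = 33.89 MPa.
For a hollow shaft τ = 16T/[πd_o³(1−k⁴)] with k = 0.8, so 1−k⁴ = 0.5904.
d_o³ = 16T/[π τ_allow (1−k⁴)] = 16×394000/(π×33.89×0.5904) = 100300 mm³.
d_o = 46.46 mm.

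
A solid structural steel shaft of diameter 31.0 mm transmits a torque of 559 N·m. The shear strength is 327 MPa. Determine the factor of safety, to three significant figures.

n = 3.42

τ = 16T/(πd³) = 16×559000/(π×31.0³) = 95.56 MPa.
n = τ_limit/τ = 327/95.56 = 3.422.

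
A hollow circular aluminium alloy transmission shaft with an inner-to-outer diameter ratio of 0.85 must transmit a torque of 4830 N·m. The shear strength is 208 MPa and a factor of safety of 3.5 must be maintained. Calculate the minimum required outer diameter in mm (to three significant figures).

τ_allow = 208/3.5 = 59.43 MPa.
For a hollow shaft τ = 16T/[πd_o³(1−k⁴)] with k = 0.85, so 1−k⁴ = 0.4780.
d_o³ = 16T/[π τ_allow (1−k⁴)] = 16×4830000/(π×59.43×0.4780) = 866000 mm³.
d_o = 95.32 mm.

d_o = 95.3 mm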